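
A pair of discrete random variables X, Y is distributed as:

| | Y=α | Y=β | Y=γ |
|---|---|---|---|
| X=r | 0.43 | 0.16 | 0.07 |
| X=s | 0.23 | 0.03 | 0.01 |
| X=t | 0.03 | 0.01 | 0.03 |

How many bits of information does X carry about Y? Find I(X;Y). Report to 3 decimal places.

0.067 bits

Marginals: p(X) = (0.6600, 0.2700, 0.0700), p(Y) = (0.6900, 0.2000, 0.1100).
I(X;Y) = Σ p(x,y)·log₂[p(x,y)/(p(x)p(y))].
  (r,α): 0.43·log₂(0.9442) = -0.0356
  (r,β): 0.16·log₂(1.2121) = 0.0444
  (r,γ): 0.07·log₂(0.9642) = -0.0037
  (s,α): 0.23·log₂(1.2346) = 0.0699
  (s,β): 0.03·log₂(0.5556) = -0.0254
  (s,γ): 0.01·log₂(0.3367) = -0.0157
  (t,α): 0.03·log₂(0.6211) = -0.0206
  (t,β): 0.01·log₂(0.7143) = -0.0049
  (t,γ): 0.03·log₂(3.8961) = 0.0589
Sum = 0.067 bits.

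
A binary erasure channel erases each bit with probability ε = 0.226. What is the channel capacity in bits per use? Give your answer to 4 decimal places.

Binary erasure channel: capacity C = 1 − ε.
C = 1 − 0.226 = 0.7740 bits per channel use.

0.7740 bits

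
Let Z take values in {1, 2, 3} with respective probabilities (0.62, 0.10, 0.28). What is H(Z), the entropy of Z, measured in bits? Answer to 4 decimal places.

H(Z) = −Σ p·log₂ p.
  −(0.62)·log₂(0.62) = 0.42759
  −(0.10)·log₂(0.10) = 0.33219
  −(0.28)·log₂(0.28) = 0.51422
Sum: 0.42759 + 0.33219 + 0.51422 = 1.2740 bits.

1.2740 bits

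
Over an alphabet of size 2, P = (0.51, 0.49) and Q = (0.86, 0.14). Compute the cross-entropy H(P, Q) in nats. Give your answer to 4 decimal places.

H(P,Q) = −Σ p·ln q.
  −0.51·ln(0.86) = 0.07692
  −0.49·ln(0.14) = 0.96340
H(P,Q) = 1.0403 nats.

1.0403 nats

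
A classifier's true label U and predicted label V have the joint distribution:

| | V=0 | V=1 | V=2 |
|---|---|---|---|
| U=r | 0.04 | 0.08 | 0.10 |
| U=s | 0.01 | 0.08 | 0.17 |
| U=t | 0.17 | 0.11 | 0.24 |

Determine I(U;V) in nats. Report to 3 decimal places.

0.056 nats

Marginals: p(U) = (0.2200, 0.2600, 0.5200), p(V) = (0.2200, 0.2700, 0.5100).
I(U;V) = H(U) + H(V) − H(U,V).
H(U) = 1.0234, H(V) = 1.0300, H(U,V) = 1.9970.
I(U;V) = 1.0234 + 1.0300 − 1.9970 = 0.056 nats.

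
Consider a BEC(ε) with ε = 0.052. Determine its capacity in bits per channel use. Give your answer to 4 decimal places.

Binary erasure channel: capacity C = 1 − ε.
C = 1 − 0.052 = 0.9480 bits per channel use.

0.9480 bits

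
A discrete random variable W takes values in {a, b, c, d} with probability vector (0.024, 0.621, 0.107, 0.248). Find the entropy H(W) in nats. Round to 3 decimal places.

0.970 nats

H(W) = −Σ p·ln p.
  −(0.024)·ln(0.024) = 0.0895
  −(0.621)·ln(0.621) = 0.2959
  −(0.107)·ln(0.107) = 0.2391
  −(0.248)·ln(0.248) = 0.3458
Sum: 0.0895 + 0.2959 + 0.2391 + 0.3458 = 0.970 nats.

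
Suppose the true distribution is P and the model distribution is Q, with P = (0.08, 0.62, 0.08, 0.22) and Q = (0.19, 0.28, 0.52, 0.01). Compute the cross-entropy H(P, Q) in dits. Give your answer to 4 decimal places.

0.8632 dits

H(P,Q) = −Σ p·log₁₀ q.
  −0.08·log₁₀(0.19) = 0.05770
  −0.62·log₁₀(0.28) = 0.34276
  −0.08·log₁₀(0.52) = 0.02272
  −0.22·log₁₀(0.01) = 0.44000
H(P,Q) = 0.8632 dits.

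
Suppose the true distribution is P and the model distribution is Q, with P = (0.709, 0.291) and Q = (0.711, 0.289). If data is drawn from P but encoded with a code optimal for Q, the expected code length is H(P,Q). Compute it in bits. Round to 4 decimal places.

H(P,Q) = −Σ p·log₂ q.
  −0.709·log₂(0.711) = 0.34888
  −0.291·log₂(0.289) = 0.52114
H(P,Q) = 0.8700 bits.

0.8700 bits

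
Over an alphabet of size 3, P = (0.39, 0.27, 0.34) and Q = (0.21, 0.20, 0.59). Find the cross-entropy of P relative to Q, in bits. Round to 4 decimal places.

1.7638 bits

H(P,Q) = −Σ p·log₂ q.
  −0.39·log₂(0.21) = 0.87810
  −0.27·log₂(0.20) = 0.62692
  −0.34·log₂(0.59) = 0.25881
H(P,Q) = 1.7638 bits.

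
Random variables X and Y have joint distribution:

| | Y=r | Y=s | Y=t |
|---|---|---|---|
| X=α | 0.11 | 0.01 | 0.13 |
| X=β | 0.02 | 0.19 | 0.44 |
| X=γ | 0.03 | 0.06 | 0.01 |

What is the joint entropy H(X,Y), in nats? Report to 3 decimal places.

1.629 nats

H(X,Y) = −Σ p(x,y)·ln p(x,y) over all 9 cells.
  cell (α,r): −0.11·ln0.11 = 0.2428
  cell (α,s): −0.01·ln0.01 = 0.0461
  cell (α,t): −0.13·ln0.13 = 0.2652
  cell (β,r): −0.02·ln0.02 = 0.0782
  cell (β,s): −0.19·ln0.19 = 0.3155
  cell (β,t): −0.44·ln0.44 = 0.3612
  cell (γ,r): −0.03·ln0.03 = 0.1052
  cell (γ,s): −0.06·ln0.06 = 0.1688
  cell (γ,t): −0.01·ln0.01 = 0.0461
Sum = 1.629 nats.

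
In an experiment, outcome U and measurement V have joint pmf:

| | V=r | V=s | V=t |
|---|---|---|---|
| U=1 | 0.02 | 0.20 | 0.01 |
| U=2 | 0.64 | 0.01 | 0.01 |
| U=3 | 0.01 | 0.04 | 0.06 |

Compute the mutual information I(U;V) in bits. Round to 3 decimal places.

Marginals: p(U) = (0.2300, 0.6600, 0.1100), p(V) = (0.6700, 0.2500, 0.0800).
I(U;V) = H(U) + H(V) − H(U,V).
H(U) = 1.2336, H(V) = 1.1786, H(U,V) = 1.6844.
I(U;V) = 1.2336 + 1.1786 − 1.6844 = 0.728 bits.

0.728 bits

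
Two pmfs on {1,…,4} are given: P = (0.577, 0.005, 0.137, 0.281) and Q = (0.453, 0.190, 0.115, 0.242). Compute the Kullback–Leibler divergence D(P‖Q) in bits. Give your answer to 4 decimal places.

D(P‖Q) = Σ p·log₂(p/q).
  0.577·log₂(0.577/0.453) = 0.20141
  0.005·log₂(0.005/0.190) = -0.02624
  0.137·log₂(0.137/0.115) = 0.03460
  0.281·log₂(0.281/0.242) = 0.06057
D(P‖Q) = 0.2703 bits.

0.2703 bits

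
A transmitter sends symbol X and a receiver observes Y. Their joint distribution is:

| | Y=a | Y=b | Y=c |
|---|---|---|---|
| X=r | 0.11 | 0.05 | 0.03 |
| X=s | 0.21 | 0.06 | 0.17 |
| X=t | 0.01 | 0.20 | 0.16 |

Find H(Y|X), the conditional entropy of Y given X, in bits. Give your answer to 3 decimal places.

1.316 bits

Chain rule: H(Y|X) = H(X,Y) − H(X).
Marginals: p(X) = (0.1900, 0.4400, 0.3700), p(Y) = (0.3300, 0.3100, 0.3600).
H(X,Y) = 2.8229 bits; H(X) = 1.5071 bits.
H(Y|X) = 2.8229 − 1.5071 = 1.316 bits.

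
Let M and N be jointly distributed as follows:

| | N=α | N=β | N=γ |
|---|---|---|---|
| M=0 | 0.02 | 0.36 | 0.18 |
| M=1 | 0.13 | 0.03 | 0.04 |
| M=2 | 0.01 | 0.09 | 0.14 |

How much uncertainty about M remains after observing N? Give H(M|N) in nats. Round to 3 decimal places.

0.779 nats

Chain rule: H(M|N) = H(M,N) − H(N).
Marginals: p(M) = (0.5600, 0.2000, 0.2400), p(N) = (0.1600, 0.4800, 0.3600).
H(M,N) = 1.7919 nats; H(N) = 1.0133 nats.
H(M|N) = 1.7919 − 1.0133 = 0.779 nats.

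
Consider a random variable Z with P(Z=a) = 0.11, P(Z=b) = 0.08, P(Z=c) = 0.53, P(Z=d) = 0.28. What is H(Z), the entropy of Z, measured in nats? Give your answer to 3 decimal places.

1.138 nats

H(Z) = −Σ p·ln p.
  −(0.11)·ln(0.11) = 0.2428
  −(0.08)·ln(0.08) = 0.2021
  −(0.53)·ln(0.53) = 0.3365
  −(0.28)·ln(0.28) = 0.3564
Sum: 0.2428 + 0.2021 + 0.3365 + 0.3564 = 1.138 nats.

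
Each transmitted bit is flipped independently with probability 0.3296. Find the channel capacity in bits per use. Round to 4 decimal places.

Binary symmetric channel: C = 1 − h₂(ε) where h₂ is the binary entropy function.
h₂(0.3296) = −0.3296·log₂0.3296 − 0.6704·log₂0.6704 = 0.9145.
C = 1 − 0.9145 = 0.0855 bits per channel use.

0.0855 bits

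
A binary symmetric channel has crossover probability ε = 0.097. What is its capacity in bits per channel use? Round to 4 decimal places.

Binary symmetric channel: C = 1 − h₂(ε) where h₂ is the binary entropy function.
h₂(0.097) = −0.097·log₂0.097 − 0.903·log₂0.903 = 0.4594.
C = 1 − 0.4594 = 0.5406 bits per channel use.

0.5406 bits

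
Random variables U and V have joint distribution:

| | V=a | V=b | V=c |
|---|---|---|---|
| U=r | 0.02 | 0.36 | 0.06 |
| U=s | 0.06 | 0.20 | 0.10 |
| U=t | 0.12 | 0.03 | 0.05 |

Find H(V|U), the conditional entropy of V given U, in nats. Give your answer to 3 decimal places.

Marginals: p(U) = (0.4400, 0.3600, 0.2000), p(V) = (0.2000, 0.5900, 0.2100).
H(V|U) = Σ p(U) · H(V|U=·).
  U=r: p=0.4400, H(V|U=r) = 0.5764
  U=s: p=0.3600, H(V|U=s) = 0.9810
  U=t: p=0.2000, H(V|U=t) = 0.9376
Weighted sum = 0.794 nats.

0.794 nats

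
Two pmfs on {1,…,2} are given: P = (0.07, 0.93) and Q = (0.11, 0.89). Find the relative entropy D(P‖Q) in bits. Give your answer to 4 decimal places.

D(P‖Q) = Σ p·log₂(p/q).
  0.07·log₂(0.07/0.11) = -0.04565
  0.93·log₂(0.93/0.89) = 0.05899
D(P‖Q) = 0.0133 bits.

0.0133 bits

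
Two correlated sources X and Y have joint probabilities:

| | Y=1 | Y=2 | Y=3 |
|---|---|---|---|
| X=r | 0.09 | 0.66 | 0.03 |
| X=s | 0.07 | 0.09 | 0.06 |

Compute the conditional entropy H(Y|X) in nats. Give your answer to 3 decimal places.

0.641 nats

Marginals: p(X) = (0.7800, 0.2200), p(Y) = (0.1600, 0.7500, 0.0900).
H(Y|X) = Σ p(X) · H(Y|X=·).
  X=r: p=0.7800, H(Y|X=r) = 0.5158
  X=s: p=0.2200, H(Y|X=s) = 1.0844
Weighted sum = 0.641 nats.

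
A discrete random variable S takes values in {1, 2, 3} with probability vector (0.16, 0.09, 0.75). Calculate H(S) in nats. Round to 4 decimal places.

0.7257 nats

H(S) = −Σ p·ln p.
  −(0.16)·ln(0.16) = 0.29321
  −(0.09)·ln(0.09) = 0.21672
  −(0.75)·ln(0.75) = 0.21576
Sum: 0.29321 + 0.21672 + 0.21576 = 0.7257 nats.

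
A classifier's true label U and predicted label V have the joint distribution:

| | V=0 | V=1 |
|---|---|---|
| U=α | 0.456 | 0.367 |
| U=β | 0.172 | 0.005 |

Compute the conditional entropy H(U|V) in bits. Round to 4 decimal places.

Chain rule: H(U|V) = H(U,V) − H(V).
Marginals: p(U) = (0.8230, 0.1770), p(V) = (0.6280, 0.3720).
H(U,V) = 1.5224 bits; H(V) = 0.9522 bits.
H(U|V) = 1.5224 − 0.9522 = 0.5702 bits.

0.5702 bits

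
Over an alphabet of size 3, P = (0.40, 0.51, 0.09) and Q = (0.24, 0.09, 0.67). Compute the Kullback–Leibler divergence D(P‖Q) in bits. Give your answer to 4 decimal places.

1.3104 bits

D(P‖Q) = Σ p·log₂(p/q).
  0.40·log₂(0.40/0.24) = 0.29479
  0.51·log₂(0.51/0.09) = 1.27628
  0.09·log₂(0.09/0.67) = -0.26065
D(P‖Q) = 1.3104 bits.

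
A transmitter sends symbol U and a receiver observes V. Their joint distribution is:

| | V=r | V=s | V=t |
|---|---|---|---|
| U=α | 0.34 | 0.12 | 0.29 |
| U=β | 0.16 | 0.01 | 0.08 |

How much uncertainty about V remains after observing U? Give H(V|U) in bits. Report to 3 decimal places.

Chain rule: H(V|U) = H(U,V) − H(U).
Marginals: p(U) = (0.7500, 0.2500), p(V) = (0.5000, 0.1300, 0.3700).
H(U,V) = 2.1951 bits; H(U) = 0.8113 bits.
H(V|U) = 2.1951 − 0.8113 = 1.384 bits.

1.384 bits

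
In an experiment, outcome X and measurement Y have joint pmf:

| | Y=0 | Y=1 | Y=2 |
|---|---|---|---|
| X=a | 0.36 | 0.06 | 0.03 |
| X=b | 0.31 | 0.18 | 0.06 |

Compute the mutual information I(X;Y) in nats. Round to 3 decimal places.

Marginals: p(X) = (0.4500, 0.5500), p(Y) = (0.6700, 0.2400, 0.0900).
I(X;Y) = Σ p(x,y)·ln[p(x,y)/(p(x)p(y))].
  (a,0): 0.36·ln(1.1940) = 0.0638
  (a,1): 0.06·ln(0.5556) = -0.0353
  (a,2): 0.03·ln(0.7407) = -0.0090
  (b,0): 0.31·ln(0.8412) = -0.0536
  (b,1): 0.18·ln(1.3636) = 0.0558
  (b,2): 0.06·ln(1.2121) = 0.0115
Sum = 0.033 nats.

0.033 nats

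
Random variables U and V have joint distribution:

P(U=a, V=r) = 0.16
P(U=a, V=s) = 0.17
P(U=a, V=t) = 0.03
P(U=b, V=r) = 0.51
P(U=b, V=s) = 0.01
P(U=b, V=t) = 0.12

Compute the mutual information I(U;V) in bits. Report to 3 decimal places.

Marginals: p(U) = (0.3600, 0.6400), p(V) = (0.6700, 0.1800, 0.1500).
I(U;V) = Σ p(x,y)·log₂[p(x,y)/(p(x)p(y))].
  (a,r): 0.16·log₂(0.6633) = -0.0947
  (a,s): 0.17·log₂(2.6235) = 0.2365
  (a,t): 0.03·log₂(0.5556) = -0.0254
  (b,r): 0.51·log₂(1.1894) = 0.1276
  (b,s): 0.01·log₂(0.0868) = -0.0353
  (b,t): 0.12·log₂(1.2500) = 0.0386
Sum = 0.247 bits.

0.247 bits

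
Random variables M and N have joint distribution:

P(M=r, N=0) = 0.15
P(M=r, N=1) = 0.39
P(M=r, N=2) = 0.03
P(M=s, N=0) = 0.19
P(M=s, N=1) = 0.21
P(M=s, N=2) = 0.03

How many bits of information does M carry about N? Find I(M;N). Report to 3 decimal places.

0.029 bits

Marginals: p(M) = (0.5700, 0.4300), p(N) = (0.3400, 0.6000, 0.0600).
I(M;N) = Σ p(x,y)·log₂[p(x,y)/(p(x)p(y))].
  (r,0): 0.15·log₂(0.7740) = -0.0554
  (r,1): 0.39·log₂(1.1404) = 0.0739
  (r,2): 0.03·log₂(0.8772) = -0.0057
  (s,0): 0.19·log₂(1.2996) = 0.0718
  (s,1): 0.21·log₂(0.8140) = -0.0624
  (s,2): 0.03·log₂(1.1628) = 0.0065
Sum = 0.029 bits.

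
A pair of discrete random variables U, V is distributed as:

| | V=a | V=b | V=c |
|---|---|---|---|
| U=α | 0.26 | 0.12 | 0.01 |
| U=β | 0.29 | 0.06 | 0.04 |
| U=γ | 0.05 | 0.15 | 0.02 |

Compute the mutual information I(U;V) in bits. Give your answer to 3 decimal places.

Marginals: p(U) = (0.3900, 0.3900, 0.2200), p(V) = (0.6000, 0.3300, 0.0700).
I(U;V) = H(U) + H(V) − H(U,V).
H(U) = 1.5402, H(V) = 1.2386, H(U,V) = 2.6255.
I(U;V) = 1.5402 + 1.2386 − 2.6255 = 0.153 bits.

0.153 bits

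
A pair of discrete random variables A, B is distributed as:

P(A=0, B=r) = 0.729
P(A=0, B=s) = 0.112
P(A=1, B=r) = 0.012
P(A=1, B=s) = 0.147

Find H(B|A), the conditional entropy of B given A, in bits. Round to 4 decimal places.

0.5375 bits

Chain rule: H(B|A) = H(A,B) − H(A).
Marginals: p(A) = (0.8410, 0.1590), p(B) = (0.7410, 0.2590).
H(A,B) = 1.1694 bits; H(A) = 0.6319 bits.
H(B|A) = 1.1694 − 0.6319 = 0.5375 bits.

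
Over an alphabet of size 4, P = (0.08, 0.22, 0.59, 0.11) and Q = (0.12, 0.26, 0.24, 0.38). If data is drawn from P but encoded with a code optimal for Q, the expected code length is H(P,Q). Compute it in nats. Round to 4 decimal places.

H(P,Q) = −Σ p·ln q.
  −0.08·ln(0.12) = 0.16962
  −0.22·ln(0.26) = 0.29636
  −0.59·ln(0.24) = 0.84200
  −0.11·ln(0.38) = 0.10643
H(P,Q) = 1.4144 nats.

1.4144 nats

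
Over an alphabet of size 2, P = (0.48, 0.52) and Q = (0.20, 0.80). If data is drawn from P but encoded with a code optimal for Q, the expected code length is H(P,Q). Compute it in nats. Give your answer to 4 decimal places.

H(P,Q) = −Σ p·ln q.
  −0.48·ln(0.20) = 0.77253
  −0.52·ln(0.80) = 0.11603
H(P,Q) = 0.8886 nats.

0.8886 nats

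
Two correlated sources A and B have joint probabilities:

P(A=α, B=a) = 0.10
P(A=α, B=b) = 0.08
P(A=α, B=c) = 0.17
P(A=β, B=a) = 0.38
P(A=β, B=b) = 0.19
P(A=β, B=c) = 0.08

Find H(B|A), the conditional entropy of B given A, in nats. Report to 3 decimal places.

Marginals: p(A) = (0.3500, 0.6500), p(B) = (0.4800, 0.2700, 0.2500).
H(B|A) = Σ p(A) · H(B|A=·).
  A=α: p=0.3500, H(B|A=α) = 1.0460
  A=β: p=0.6500, H(B|A=β) = 0.9312
Weighted sum = 0.971 nats.

0.971 nats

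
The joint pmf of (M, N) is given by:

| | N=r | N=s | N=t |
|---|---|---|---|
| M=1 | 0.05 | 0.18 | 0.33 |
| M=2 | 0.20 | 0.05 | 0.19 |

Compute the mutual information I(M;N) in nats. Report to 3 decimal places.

Marginals: p(M) = (0.5600, 0.4400), p(N) = (0.2500, 0.2300, 0.5200).
I(M;N) = H(M) + H(N) − H(M,N).
H(M) = 0.6859, H(N) = 1.0246, H(M,N) = 1.6115.
I(M;N) = 0.6859 + 1.0246 − 1.6115 = 0.099 nats.

0.099 nats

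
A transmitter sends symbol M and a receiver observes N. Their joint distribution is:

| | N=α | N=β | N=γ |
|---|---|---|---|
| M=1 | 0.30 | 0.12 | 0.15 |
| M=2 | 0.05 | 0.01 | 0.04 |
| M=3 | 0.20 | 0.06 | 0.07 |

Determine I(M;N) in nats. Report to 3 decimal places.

0.009 nats

Marginals: p(M) = (0.5700, 0.1000, 0.3300), p(N) = (0.5500, 0.1900, 0.2600).
I(M;N) = Σ p(x,y)·ln[p(x,y)/(p(x)p(y))].
  (1,α): 0.30·ln(0.9569) = -0.0132
  (1,β): 0.12·ln(1.1080) = 0.0123
  (1,γ): 0.15·ln(1.0121) = 0.0018
  (2,α): 0.05·ln(0.9091) = -0.0048
  (2,β): 0.01·ln(0.5263) = -0.0064
  (2,γ): 0.04·ln(1.5385) = 0.0172
  (3,α): 0.20·ln(1.1019) = 0.0194
  (3,β): 0.06·ln(0.9569) = -0.0026
  (3,γ): 0.07·ln(0.8159) = -0.0142
Sum = 0.009 nats.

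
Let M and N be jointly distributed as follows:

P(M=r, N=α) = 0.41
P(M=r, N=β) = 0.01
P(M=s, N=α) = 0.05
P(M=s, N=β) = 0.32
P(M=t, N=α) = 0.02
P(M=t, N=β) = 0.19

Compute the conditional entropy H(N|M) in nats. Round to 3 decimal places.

Chain rule: H(N|M) = H(M,N) − H(M).
Marginals: p(M) = (0.4200, 0.3700, 0.2100), p(N) = (0.4800, 0.5200).
H(M,N) = 1.3198 nats; H(M) = 1.0600 nats.
H(N|M) = 1.3198 − 1.0600 = 0.260 nats.

0.260 nats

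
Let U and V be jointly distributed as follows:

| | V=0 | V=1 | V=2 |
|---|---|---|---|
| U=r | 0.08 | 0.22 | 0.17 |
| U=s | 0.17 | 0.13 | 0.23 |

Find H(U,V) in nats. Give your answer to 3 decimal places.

1.741 nats

H(U,V) = −Σ p(x,y)·ln p(x,y) over all 6 cells.
  cell (r,0): −0.08·ln0.08 = 0.2021
  cell (r,1): −0.22·ln0.22 = 0.3331
  cell (r,2): −0.17·ln0.17 = 0.3012
  cell (s,0): −0.17·ln0.17 = 0.3012
  cell (s,1): −0.13·ln0.13 = 0.2652
  cell (s,2): −0.23·ln0.23 = 0.3380
Sum = 1.741 nats.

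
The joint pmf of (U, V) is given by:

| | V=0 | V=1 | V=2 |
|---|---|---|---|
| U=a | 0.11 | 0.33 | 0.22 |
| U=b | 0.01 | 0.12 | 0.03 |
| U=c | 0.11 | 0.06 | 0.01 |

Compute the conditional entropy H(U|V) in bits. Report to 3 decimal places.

1.116 bits

Marginals: p(U) = (0.6600, 0.1600, 0.1800), p(V) = (0.2300, 0.5100, 0.2600).
H(U|V) = Σ p(V) · H(U|V=·).
  V=0: p=0.2300, H(U|V=0) = 1.2145
  V=1: p=0.5100, H(U|V=1) = 1.2608
  V=2: p=0.2600, H(U|V=2) = 0.7442
Weighted sum = 1.116 bits.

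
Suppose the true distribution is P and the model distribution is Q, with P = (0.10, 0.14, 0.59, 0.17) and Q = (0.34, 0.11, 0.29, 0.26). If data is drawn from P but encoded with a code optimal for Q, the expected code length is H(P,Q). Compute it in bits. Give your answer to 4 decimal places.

1.9855 bits

H(P,Q) = −Σ p·log₂ q.
  −0.10·log₂(0.34) = 0.15564
  −0.14·log₂(0.11) = 0.44582
  −0.59·log₂(0.29) = 1.05367
  −0.17·log₂(0.26) = 0.33038
H(P,Q) = 1.9855 bits.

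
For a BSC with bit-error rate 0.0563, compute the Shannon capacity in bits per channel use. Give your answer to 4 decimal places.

0.6874 bits

Binary symmetric channel: C = 1 − h₂(ε) where h₂ is the binary entropy function.
h₂(0.0563) = −0.0563·log₂0.0563 − 0.9437·log₂0.9437 = 0.3126.
C = 1 − 0.3126 = 0.6874 bits per channel use.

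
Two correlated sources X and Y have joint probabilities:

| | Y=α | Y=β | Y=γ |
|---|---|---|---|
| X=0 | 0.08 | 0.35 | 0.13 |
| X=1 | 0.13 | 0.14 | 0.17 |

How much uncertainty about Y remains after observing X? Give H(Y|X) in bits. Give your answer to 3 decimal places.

Chain rule: H(Y|X) = H(X,Y) − H(X).
Marginals: p(X) = (0.5600, 0.4400), p(Y) = (0.2100, 0.4900, 0.3000).
H(X,Y) = 2.4186 bits; H(X) = 0.9896 bits.
H(Y|X) = 2.4186 − 0.9896 = 1.429 bits.

1.429 bits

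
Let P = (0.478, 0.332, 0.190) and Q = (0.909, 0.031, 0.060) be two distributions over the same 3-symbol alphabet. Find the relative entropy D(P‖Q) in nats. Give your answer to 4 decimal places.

D(P‖Q) = Σ p·ln(p/q).
  0.478·ln(0.478/0.909) = -0.30723
  0.332·ln(0.332/0.031) = 0.78722
  0.190·ln(0.190/0.060) = 0.21901
D(P‖Q) = 0.6990 nats.

0.6990 nats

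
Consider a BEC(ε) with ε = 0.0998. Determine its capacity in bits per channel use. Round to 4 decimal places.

0.9002 bits

Binary erasure channel: capacity C = 1 − ε.
C = 1 − 0.0998 = 0.9002 bits per channel use.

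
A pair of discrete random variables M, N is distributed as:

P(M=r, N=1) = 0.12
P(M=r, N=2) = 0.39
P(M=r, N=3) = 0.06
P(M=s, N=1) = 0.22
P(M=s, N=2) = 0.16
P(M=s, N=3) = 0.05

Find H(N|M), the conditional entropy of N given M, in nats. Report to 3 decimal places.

0.883 nats

Marginals: p(M) = (0.5700, 0.4300), p(N) = (0.3400, 0.5500, 0.1100).
H(N|M) = Σ p(M) · H(N|M=·).
  M=r: p=0.5700, H(N|M=r) = 0.8247
  M=s: p=0.4300, H(N|M=s) = 0.9609
Weighted sum = 0.883 nats.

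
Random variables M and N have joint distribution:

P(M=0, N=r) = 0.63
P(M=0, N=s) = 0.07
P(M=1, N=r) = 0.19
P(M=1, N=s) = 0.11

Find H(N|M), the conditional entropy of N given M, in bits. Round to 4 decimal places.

0.6127 bits

Marginals: p(M) = (0.7000, 0.3000), p(N) = (0.8200, 0.1800).
H(N|M) = Σ p(M) · H(N|M=·).
  M=0: p=0.7000, H(N|M=0) = 0.4690
  M=1: p=0.3000, H(N|M=1) = 0.9481
Weighted sum = 0.6127 bits.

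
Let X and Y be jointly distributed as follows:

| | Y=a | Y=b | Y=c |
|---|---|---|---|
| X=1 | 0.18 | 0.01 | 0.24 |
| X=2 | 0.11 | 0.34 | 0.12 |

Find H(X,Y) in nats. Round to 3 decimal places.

1.561 nats

H(X,Y) = −Σ p(x,y)·ln p(x,y) over all 6 cells.
  cell (1,a): −0.18·ln0.18 = 0.3087
  cell (1,b): −0.01·ln0.01 = 0.0461
  cell (1,c): −0.24·ln0.24 = 0.3425
  cell (2,a): −0.11·ln0.11 = 0.2428
  cell (2,b): −0.34·ln0.34 = 0.3668
  cell (2,c): −0.12·ln0.12 = 0.2544
Sum = 1.561 nats.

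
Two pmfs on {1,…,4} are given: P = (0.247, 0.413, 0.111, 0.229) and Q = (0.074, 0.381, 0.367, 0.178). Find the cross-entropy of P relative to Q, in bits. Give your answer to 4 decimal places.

2.2335 bits

H(P,Q) = −Σ p·log₂ q.
  −0.247·log₂(0.074) = 0.92781
  −0.413·log₂(0.381) = 0.57495
  −0.111·log₂(0.367) = 0.16052
  −0.229·log₂(0.178) = 0.57022
H(P,Q) = 2.2335 bits.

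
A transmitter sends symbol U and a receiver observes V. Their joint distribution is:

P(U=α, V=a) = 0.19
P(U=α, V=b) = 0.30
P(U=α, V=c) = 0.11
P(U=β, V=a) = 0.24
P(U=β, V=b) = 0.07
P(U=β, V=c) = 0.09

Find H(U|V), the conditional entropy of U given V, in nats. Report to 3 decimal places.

Marginals: p(U) = (0.6000, 0.4000), p(V) = (0.4300, 0.3700, 0.2000).
H(U|V) = Σ p(V) · H(U|V=·).
  V=a: p=0.4300, H(U|V=a) = 0.6864
  V=b: p=0.3700, H(U|V=b) = 0.4850
  V=c: p=0.2000, H(U|V=c) = 0.6881
Weighted sum = 0.612 nats.

0.612 nats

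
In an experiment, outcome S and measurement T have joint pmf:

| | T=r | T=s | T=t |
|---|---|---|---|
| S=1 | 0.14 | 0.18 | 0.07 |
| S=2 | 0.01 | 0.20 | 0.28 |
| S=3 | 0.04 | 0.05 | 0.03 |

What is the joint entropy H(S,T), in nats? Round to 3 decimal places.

1.878 nats

H(S,T) = −Σ p(x,y)·ln p(x,y) over all 9 cells.
  cell (1,r): −0.14·ln0.14 = 0.2753
  cell (1,s): −0.18·ln0.18 = 0.3087
  cell (1,t): −0.07·ln0.07 = 0.1861
  cell (2,r): −0.01·ln0.01 = 0.0461
  cell (2,s): −0.20·ln0.20 = 0.3219
  cell (2,t): −0.28·ln0.28 = 0.3564
  cell (3,r): −0.04·ln0.04 = 0.1288
  cell (3,s): −0.05·ln0.05 = 0.1498
  cell (3,t): −0.03·ln0.03 = 0.1052
Sum = 1.878 nats.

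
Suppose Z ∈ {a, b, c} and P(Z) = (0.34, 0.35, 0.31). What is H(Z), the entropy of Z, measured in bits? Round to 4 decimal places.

H(Z) = −Σ p·log₂ p.
  −(0.34)·log₂(0.34) = 0.52917
  −(0.35)·log₂(0.35) = 0.53010
  −(0.31)·log₂(0.31) = 0.52379
Sum: 0.52917 + 0.53010 + 0.52379 = 1.5831 bits.

1.5831 bits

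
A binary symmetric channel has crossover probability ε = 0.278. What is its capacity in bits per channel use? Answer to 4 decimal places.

Binary symmetric channel: C = 1 − h₂(ε) where h₂ is the binary entropy function.
h₂(0.278) = −0.278·log₂0.278 − 0.722·log₂0.722 = 0.8527.
C = 1 − 0.8527 = 0.1473 bits per channel use.

0.1473 bits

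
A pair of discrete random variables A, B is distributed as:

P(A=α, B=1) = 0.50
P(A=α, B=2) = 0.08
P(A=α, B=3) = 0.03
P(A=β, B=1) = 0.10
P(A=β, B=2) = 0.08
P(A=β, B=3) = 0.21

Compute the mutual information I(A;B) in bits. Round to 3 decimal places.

Marginals: p(A) = (0.6100, 0.3900), p(B) = (0.6000, 0.1600, 0.2400).
I(A;B) = Σ p(x,y)·log₂[p(x,y)/(p(x)p(y))].
  (α,1): 0.50·log₂(1.3661) = 0.2250
  (α,2): 0.08·log₂(0.8197) = -0.0230
  (α,3): 0.03·log₂(0.2049) = -0.0686
  (β,1): 0.10·log₂(0.4274) = -0.1227
  (β,2): 0.08·log₂(1.2821) = 0.0287
  (β,3): 0.21·log₂(2.2436) = 0.2448
Sum = 0.284 bits.

0.284 bits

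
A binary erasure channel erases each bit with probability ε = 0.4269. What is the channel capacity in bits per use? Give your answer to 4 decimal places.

Binary erasure channel: capacity C = 1 − ε.
C = 1 − 0.4269 = 0.5731 bits per channel use.

0.5731 bits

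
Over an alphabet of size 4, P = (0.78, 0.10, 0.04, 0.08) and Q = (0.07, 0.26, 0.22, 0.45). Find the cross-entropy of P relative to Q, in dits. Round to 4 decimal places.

H(P,Q) = −Σ p·log₁₀ q.
  −0.78·log₁₀(0.07) = 0.90082
  −0.10·log₁₀(0.26) = 0.05850
  −0.04·log₁₀(0.22) = 0.02630
  −0.08·log₁₀(0.45) = 0.02774
H(P,Q) = 1.0134 dits.

1.0134 dits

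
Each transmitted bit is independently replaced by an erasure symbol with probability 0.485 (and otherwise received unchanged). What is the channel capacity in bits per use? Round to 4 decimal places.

Binary erasure channel: capacity C = 1 − ε.
C = 1 − 0.485 = 0.5150 bits per channel use.

0.5150 bits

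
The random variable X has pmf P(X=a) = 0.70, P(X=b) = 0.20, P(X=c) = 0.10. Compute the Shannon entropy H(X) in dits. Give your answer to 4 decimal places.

0.3482 dits

H(X) = −Σ p·log₁₀ p.
  −(0.70)·log₁₀(0.70) = 0.10843
  −(0.20)·log₁₀(0.20) = 0.13979
  −(0.10)·log₁₀(0.10) = 0.10000
Sum: 0.10843 + 0.13979 + 0.10000 = 0.3482 dits.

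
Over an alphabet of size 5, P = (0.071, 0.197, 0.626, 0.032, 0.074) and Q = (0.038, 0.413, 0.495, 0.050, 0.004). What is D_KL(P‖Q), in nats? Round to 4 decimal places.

0.2472 nats

D(P‖Q) = Σ p·ln(p/q).
  0.071·ln(0.071/0.038) = 0.04438
  0.197·ln(0.197/0.413) = -0.14583
  0.626·ln(0.626/0.495) = 0.14698
  0.032·ln(0.032/0.050) = -0.01428
  0.074·ln(0.074/0.004) = 0.21592
D(P‖Q) = 0.2472 nats.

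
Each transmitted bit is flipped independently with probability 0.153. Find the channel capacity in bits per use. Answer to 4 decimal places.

Binary symmetric channel: C = 1 − h₂(ε) where h₂ is the binary entropy function.
h₂(0.153) = −0.153·log₂0.153 − 0.847·log₂0.847 = 0.6173.
C = 1 − 0.6173 = 0.3827 bits per channel use.

0.3827 bits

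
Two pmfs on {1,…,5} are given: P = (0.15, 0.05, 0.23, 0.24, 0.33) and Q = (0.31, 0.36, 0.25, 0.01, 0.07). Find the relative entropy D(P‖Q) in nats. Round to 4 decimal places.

D(P‖Q) = Σ p·ln(p/q).
  0.15·ln(0.15/0.31) = -0.10889
  0.05·ln(0.05/0.36) = -0.09870
  0.23·ln(0.23/0.25) = -0.01918
  0.24·ln(0.24/0.01) = 0.76273
  0.33·ln(0.33/0.07) = 0.51170
D(P‖Q) = 1.0477 nats.

1.0477 nats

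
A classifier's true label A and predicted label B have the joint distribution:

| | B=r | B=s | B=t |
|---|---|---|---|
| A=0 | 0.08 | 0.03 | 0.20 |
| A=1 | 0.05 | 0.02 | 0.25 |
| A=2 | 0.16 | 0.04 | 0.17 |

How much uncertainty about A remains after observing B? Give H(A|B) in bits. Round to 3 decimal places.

Marginals: p(A) = (0.3100, 0.3200, 0.3700), p(B) = (0.2900, 0.0900, 0.6200).
H(A|B) = Σ p(B) · H(A|B=·).
  B=r: p=0.2900, H(A|B=r) = 1.4232
  B=s: p=0.0900, H(A|B=s) = 1.5305
  B=t: p=0.6200, H(A|B=t) = 1.5667
Weighted sum = 1.522 bits.

1.522 bits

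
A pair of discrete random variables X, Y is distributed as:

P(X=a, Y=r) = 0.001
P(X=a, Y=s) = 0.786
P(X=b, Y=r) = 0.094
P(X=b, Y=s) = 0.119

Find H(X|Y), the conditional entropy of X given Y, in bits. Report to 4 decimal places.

0.5162 bits

Chain rule: H(X|Y) = H(X,Y) − H(Y).
Marginals: p(X) = (0.7870, 0.2130), p(Y) = (0.0950, 0.9050).
H(X,Y) = 0.9691 bits; H(Y) = 0.4529 bits.
H(X|Y) = 0.9691 − 0.4529 = 0.5162 bits.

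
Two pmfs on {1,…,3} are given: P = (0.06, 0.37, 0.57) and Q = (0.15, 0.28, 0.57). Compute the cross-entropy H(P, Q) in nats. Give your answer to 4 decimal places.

0.9052 nats

H(P,Q) = −Σ p·ln q.
  −0.06·ln(0.15) = 0.11383
  −0.37·ln(0.28) = 0.47100
  −0.57·ln(0.57) = 0.32041
H(P,Q) = 0.9052 nats.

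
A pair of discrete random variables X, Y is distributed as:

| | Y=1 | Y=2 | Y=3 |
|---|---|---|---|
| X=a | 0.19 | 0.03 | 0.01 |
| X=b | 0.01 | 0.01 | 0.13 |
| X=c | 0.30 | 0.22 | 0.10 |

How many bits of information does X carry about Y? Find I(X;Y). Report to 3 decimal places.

0.302 bits

Marginals: p(X) = (0.2300, 0.1500, 0.6200), p(Y) = (0.5000, 0.2600, 0.2400).
I(X;Y) = H(X) + H(Y) − H(X,Y).
H(X) = 1.3258, H(Y) = 1.4994, H(X,Y) = 2.5228.
I(X;Y) = 1.3258 + 1.4994 − 2.5228 = 0.302 bits.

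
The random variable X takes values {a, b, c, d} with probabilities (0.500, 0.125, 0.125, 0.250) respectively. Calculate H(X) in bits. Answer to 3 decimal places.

1.750 bits

H(X) = −Σ p·log₂ p.
  −(0.500)·log₂(0.500) = 0.5000
  −(0.125)·log₂(0.125) = 0.3750
  −(0.125)·log₂(0.125) = 0.3750
  −(0.250)·log₂(0.250) = 0.5000
Sum: 0.5000 + 0.3750 + 0.3750 + 0.5000 = 1.750 bits.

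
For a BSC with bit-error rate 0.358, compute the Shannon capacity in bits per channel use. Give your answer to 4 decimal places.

0.0590 bits

Binary symmetric channel: C = 1 − h₂(ε) where h₂ is the binary entropy function.
h₂(0.358) = −0.358·log₂0.358 − 0.642·log₂0.642 = 0.9410.
C = 1 − 0.9410 = 0.0590 bits per channel use.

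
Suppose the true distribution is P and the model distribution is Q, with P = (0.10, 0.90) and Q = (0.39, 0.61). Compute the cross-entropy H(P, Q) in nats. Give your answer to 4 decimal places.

H(P,Q) = −Σ p·ln q.
  −0.10·ln(0.39) = 0.09416
  −0.90·ln(0.61) = 0.44487
H(P,Q) = 0.5390 nats.

0.5390 nats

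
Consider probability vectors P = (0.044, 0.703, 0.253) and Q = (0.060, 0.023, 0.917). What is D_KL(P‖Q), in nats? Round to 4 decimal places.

2.0647 nats

D(P‖Q) = Σ p·ln(p/q).
  0.044·ln(0.044/0.060) = -0.01365
  0.703·ln(0.703/0.023) = 2.40416
  0.253·ln(0.253/0.917) = -0.32579
D(P‖Q) = 2.0647 nats.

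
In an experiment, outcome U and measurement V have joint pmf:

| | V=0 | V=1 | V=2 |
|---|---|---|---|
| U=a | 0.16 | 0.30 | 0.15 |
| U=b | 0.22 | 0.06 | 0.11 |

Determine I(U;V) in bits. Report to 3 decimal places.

Marginals: p(U) = (0.6100, 0.3900), p(V) = (0.3800, 0.3600, 0.2600).
I(U;V) = Σ p(x,y)·log₂[p(x,y)/(p(x)p(y))].
  (a,0): 0.16·log₂(0.6903) = -0.0856
  (a,1): 0.30·log₂(1.3661) = 0.1350
  (a,2): 0.15·log₂(0.9458) = -0.0121
  (b,0): 0.22·log₂(1.4845) = 0.1254
  (b,1): 0.06·log₂(0.4274) = -0.0736
  (b,2): 0.11·log₂(1.0848) = 0.0129
Sum = 0.102 bits.

0.102 bits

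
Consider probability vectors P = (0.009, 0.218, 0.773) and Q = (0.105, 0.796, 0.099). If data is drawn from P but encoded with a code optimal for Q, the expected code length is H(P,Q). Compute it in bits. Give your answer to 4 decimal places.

2.6801 bits

H(P,Q) = −Σ p·log₂ q.
  −0.009·log₂(0.105) = 0.02926
  −0.218·log₂(0.796) = 0.07176
  −0.773·log₂(0.099) = 2.57906
H(P,Q) = 2.6801 bits.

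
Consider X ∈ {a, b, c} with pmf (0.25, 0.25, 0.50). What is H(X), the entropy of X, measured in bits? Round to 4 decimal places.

H(X) = −Σ p·log₂ p.
  −(0.25)·log₂(0.25) = 0.50000
  −(0.25)·log₂(0.25) = 0.50000
  −(0.50)·log₂(0.50) = 0.50000
Sum: 0.50000 + 0.50000 + 0.50000 = 1.5000 bits.

1.5000 bits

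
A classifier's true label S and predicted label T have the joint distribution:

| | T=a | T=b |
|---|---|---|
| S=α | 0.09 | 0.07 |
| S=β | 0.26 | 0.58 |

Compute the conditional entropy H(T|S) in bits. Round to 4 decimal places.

Marginals: p(S) = (0.1600, 0.8400), p(T) = (0.3500, 0.6500).
H(T|S) = Σ p(S) · H(T|S=·).
  S=α: p=0.1600, H(T|S=α) = 0.9887
  S=β: p=0.8400, H(T|S=β) = 0.8926
Weighted sum = 0.9080 bits.

0.9080 bits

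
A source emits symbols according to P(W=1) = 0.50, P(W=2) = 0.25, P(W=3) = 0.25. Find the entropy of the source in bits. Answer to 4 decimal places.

H(W) = −Σ p·log₂ p.
  −(0.50)·log₂(0.50) = 0.50000
  −(0.25)·log₂(0.25) = 0.50000
  −(0.25)·log₂(0.25) = 0.50000
Sum: 0.50000 + 0.50000 + 0.50000 = 1.5000 bits.

1.5000 bits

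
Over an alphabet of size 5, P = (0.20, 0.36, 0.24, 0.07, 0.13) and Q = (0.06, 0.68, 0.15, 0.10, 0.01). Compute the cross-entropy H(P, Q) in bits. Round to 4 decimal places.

2.7652 bits

H(P,Q) = −Σ p·log₂ q.
  −0.20·log₂(0.06) = 0.81178
  −0.36·log₂(0.68) = 0.20030
  −0.24·log₂(0.15) = 0.65687
  −0.07·log₂(0.10) = 0.23253
  −0.13·log₂(0.01) = 0.86370
H(P,Q) = 2.7652 bits.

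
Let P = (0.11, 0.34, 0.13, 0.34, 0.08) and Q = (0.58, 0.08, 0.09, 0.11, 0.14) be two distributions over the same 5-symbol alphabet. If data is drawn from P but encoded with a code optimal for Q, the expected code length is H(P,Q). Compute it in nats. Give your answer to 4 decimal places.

H(P,Q) = −Σ p·ln q.
  −0.11·ln(0.58) = 0.05992
  −0.34·ln(0.08) = 0.85875
  −0.13·ln(0.09) = 0.31303
  −0.34·ln(0.11) = 0.75047
  −0.08·ln(0.14) = 0.15729
H(P,Q) = 2.1395 nats.

2.1395 nats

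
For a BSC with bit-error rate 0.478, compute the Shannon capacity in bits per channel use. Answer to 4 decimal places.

Binary symmetric channel: C = 1 − h₂(ε) where h₂ is the binary entropy function.
h₂(0.478) = −0.478·log₂0.478 − 0.522·log₂0.522 = 0.9986.
C = 1 − 0.9986 = 0.0014 bits per channel use.

0.0014 bits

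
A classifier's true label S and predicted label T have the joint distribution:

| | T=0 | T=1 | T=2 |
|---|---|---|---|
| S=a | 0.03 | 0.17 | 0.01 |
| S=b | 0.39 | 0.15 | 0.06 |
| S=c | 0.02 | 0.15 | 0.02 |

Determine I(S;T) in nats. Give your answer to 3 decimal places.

Marginals: p(S) = (0.2100, 0.6000, 0.1900), p(T) = (0.4400, 0.4700, 0.0900).
I(S;T) = Σ p(x,y)·ln[p(x,y)/(p(x)p(y))].
  (a,0): 0.03·ln(0.3247) = -0.0337
  (a,1): 0.17·ln(1.7224) = 0.0924
  (a,2): 0.01·ln(0.5291) = -0.0064
  (b,0): 0.39·ln(1.4773) = 0.1522
  (b,1): 0.15·ln(0.5319) = -0.0947
  (b,2): 0.06·ln(1.1111) = 0.0063
  (c,0): 0.02·ln(0.2392) = -0.0286
  (c,1): 0.15·ln(1.6797) = 0.0778
  (c,2): 0.02·ln(1.1696) = 0.0031
Sum = 0.168 nats.

0.168 nats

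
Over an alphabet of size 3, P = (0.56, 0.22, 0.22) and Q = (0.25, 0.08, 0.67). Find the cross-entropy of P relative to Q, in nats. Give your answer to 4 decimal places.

H(P,Q) = −Σ p·ln q.
  −0.56·ln(0.25) = 0.77632
  −0.22·ln(0.08) = 0.55566
  −0.22·ln(0.67) = 0.08811
H(P,Q) = 1.4201 nats.

1.4201 nats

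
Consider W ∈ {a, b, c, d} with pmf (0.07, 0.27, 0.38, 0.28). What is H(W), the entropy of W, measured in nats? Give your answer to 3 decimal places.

H(W) = −Σ p·ln p.
  −(0.07)·ln(0.07) = 0.1861
  −(0.27)·ln(0.27) = 0.3535
  −(0.38)·ln(0.38) = 0.3677
  −(0.28)·ln(0.28) = 0.3564
Sum: 0.1861 + 0.3535 + 0.3677 + 0.3564 = 1.264 nats.

1.264 nats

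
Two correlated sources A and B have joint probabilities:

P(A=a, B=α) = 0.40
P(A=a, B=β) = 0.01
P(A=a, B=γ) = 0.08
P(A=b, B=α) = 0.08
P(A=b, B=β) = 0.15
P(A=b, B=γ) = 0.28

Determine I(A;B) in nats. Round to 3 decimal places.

0.249 nats

Marginals: p(A) = (0.4900, 0.5100), p(B) = (0.4800, 0.1600, 0.3600).
I(A;B) = Σ p(x,y)·ln[p(x,y)/(p(x)p(y))].
  (a,α): 0.40·ln(1.7007) = 0.2124
  (a,β): 0.01·ln(0.1276) = -0.0206
  (a,γ): 0.08·ln(0.4535) = -0.0633
  (b,α): 0.08·ln(0.3268) = -0.0895
  (b,β): 0.15·ln(1.8382) = 0.0913
  (b,γ): 0.28·ln(1.5251) = 0.1182
Sum = 0.249 nats.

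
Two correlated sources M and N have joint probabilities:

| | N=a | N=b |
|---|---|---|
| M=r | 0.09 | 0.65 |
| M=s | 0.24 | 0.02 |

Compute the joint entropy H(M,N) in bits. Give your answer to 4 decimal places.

1.3236 bits

H(M,N) = −Σ p(x,y)·log₂ p(x,y) over all 4 cells.
  cell (r,a): −0.09·log₂0.09 = 0.31265
  cell (r,b): −0.65·log₂0.65 = 0.40397
  cell (s,a): −0.24·log₂0.24 = 0.49413
  cell (s,b): −0.02·log₂0.02 = 0.11288
Sum = 1.3236 bits.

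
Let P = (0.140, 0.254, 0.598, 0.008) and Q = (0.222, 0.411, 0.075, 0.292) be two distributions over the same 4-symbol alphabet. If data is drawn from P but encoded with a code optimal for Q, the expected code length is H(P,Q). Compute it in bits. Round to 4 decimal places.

2.8787 bits

H(P,Q) = −Σ p·log₂ q.
  −0.140·log₂(0.222) = 0.30399
  −0.254·log₂(0.411) = 0.32583
  −0.598·log₂(0.075) = 2.23471
  −0.008·log₂(0.292) = 0.01421
H(P,Q) = 2.8787 bits.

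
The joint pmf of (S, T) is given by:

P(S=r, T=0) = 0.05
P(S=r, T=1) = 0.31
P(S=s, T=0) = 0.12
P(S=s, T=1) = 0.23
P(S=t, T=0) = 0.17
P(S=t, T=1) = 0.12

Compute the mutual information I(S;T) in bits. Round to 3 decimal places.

Marginals: p(S) = (0.3600, 0.3500, 0.2900), p(T) = (0.3400, 0.6600).
I(S;T) = Σ p(x,y)·log₂[p(x,y)/(p(x)p(y))].
  (r,0): 0.05·log₂(0.4085) = -0.0646
  (r,1): 0.31·log₂(1.3047) = 0.1190
  (s,0): 0.12·log₂(1.0084) = 0.0014
  (s,1): 0.23·log₂(0.9957) = -0.0014
  (t,0): 0.17·log₂(1.7241) = 0.1336
  (t,1): 0.12·log₂(0.6270) = -0.0808
Sum = 0.107 bits.

0.107 bits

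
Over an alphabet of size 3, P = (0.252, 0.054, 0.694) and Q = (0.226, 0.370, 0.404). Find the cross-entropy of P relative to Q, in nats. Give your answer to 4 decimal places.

H(P,Q) = −Σ p·ln q.
  −0.252·ln(0.226) = 0.37478
  −0.054·ln(0.370) = 0.05369
  −0.694·ln(0.404) = 0.62900
H(P,Q) = 1.0575 nats.

1.0575 nats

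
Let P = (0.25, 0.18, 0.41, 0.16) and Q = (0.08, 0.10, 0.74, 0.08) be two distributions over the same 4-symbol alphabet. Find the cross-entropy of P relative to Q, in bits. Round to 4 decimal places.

2.2700 bits

H(P,Q) = −Σ p·log₂ q.
  −0.25·log₂(0.08) = 0.91096
  −0.18·log₂(0.10) = 0.59795
  −0.41·log₂(0.74) = 0.17811
  −0.16·log₂(0.08) = 0.58302
H(P,Q) = 2.2700 bits.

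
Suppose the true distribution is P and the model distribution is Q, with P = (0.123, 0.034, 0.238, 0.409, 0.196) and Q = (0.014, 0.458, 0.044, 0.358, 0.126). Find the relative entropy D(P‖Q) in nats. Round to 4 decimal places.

D(P‖Q) = Σ p·ln(p/q).
  0.123·ln(0.123/0.014) = 0.26729
  0.034·ln(0.034/0.458) = -0.08842
  0.238·ln(0.238/0.044) = 0.40176
  0.409·ln(0.409/0.358) = 0.05447
  0.196·ln(0.196/0.126) = 0.08660
D(P‖Q) = 0.7217 nats.

0.7217 nats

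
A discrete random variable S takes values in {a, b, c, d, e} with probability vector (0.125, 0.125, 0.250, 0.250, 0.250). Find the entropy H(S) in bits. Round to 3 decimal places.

2.250 bits

H(S) = −Σ p·log₂ p.
  −(0.125)·log₂(0.125) = 0.3750
  −(0.125)·log₂(0.125) = 0.3750
  −(0.250)·log₂(0.250) = 0.5000
  −(0.250)·log₂(0.250) = 0.5000
  −(0.250)·log₂(0.250) = 0.5000
Sum: 0.3750 + 0.3750 + 0.5000 + 0.5000 + 0.5000 = 2.250 bits.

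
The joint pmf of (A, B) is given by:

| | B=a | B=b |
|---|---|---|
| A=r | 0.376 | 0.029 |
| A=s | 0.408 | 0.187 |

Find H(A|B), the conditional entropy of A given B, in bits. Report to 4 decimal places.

0.9060 bits

Chain rule: H(A|B) = H(A,B) − H(B).
Marginals: p(A) = (0.4050, 0.5950), p(B) = (0.7840, 0.2160).
H(A,B) = 1.6588 bits; H(B) = 0.7528 bits.
H(A|B) = 1.6588 − 0.7528 = 0.9060 bits.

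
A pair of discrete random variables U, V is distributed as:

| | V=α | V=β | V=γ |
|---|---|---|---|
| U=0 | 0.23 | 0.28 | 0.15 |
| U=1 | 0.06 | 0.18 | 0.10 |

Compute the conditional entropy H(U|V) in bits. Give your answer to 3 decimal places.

0.900 bits

Chain rule: H(U|V) = H(U,V) − H(V).
Marginals: p(U) = (0.6600, 0.3400), p(V) = (0.2900, 0.4600, 0.2500).
H(U,V) = 2.4335 bits; H(V) = 1.5332 bits.
H(U|V) = 2.4335 − 1.5332 = 0.900 bits.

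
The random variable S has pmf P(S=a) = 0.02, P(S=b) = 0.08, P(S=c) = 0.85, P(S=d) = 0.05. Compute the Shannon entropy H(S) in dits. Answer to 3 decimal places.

H(S) = −Σ p·log₁₀ p.
  −(0.02)·log₁₀(0.02) = 0.0340
  −(0.08)·log₁₀(0.08) = 0.0878
  −(0.85)·log₁₀(0.85) = 0.0600
  −(0.05)·log₁₀(0.05) = 0.0651
Sum: 0.0340 + 0.0878 + 0.0600 + 0.0651 = 0.247 dits.

0.247 dits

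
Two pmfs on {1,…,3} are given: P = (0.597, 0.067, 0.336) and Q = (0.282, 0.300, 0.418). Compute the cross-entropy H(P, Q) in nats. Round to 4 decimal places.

1.1295 nats

H(P,Q) = −Σ p·ln q.
  −0.597·ln(0.282) = 0.75571
  −0.067·ln(0.300) = 0.08067
  −0.336·ln(0.418) = 0.29308
H(P,Q) = 1.1295 nats.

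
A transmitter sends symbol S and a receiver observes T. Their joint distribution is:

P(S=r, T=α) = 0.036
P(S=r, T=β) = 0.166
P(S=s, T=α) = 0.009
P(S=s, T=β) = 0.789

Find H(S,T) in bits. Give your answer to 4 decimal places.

0.9336 bits

H(S,T) = −Σ p(x,y)·log₂ p(x,y) over all 4 cells.
  cell (r,α): −0.036·log₂0.036 = 0.17265
  cell (r,β): −0.166·log₂0.166 = 0.43006
  cell (s,α): −0.009·log₂0.009 = 0.06116
  cell (s,β): −0.789·log₂0.789 = 0.26976
Sum = 0.9336 bits.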